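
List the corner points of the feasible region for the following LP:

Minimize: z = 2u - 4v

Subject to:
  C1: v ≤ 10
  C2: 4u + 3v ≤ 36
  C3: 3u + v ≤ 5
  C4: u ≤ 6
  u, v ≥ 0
Each vertex is the intersection of two constraint boundaries that also satisfies all remaining constraints:
  u = 0 and v = 0 → (0, 0)
  3u + v = 5 and v = 0 → (1.667, 0)
  3u + v = 5 and u = 0 → (0, 5)

Vertices: (0, 0), (1.667, 0), (0, 5)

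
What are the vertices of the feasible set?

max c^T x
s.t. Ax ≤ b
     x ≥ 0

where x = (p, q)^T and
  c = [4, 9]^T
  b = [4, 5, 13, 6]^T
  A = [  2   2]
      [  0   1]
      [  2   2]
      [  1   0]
Each vertex is the intersection of two constraint boundaries that also satisfies all remaining constraints:
  p = 0 and q = 0 → (0, 0)
  2p + 2q = 4 and q = 0 → (2, 0)
  2p + 2q = 4 and p = 0 → (0, 2)

Vertices: (0, 0), (2, 0), (0, 2)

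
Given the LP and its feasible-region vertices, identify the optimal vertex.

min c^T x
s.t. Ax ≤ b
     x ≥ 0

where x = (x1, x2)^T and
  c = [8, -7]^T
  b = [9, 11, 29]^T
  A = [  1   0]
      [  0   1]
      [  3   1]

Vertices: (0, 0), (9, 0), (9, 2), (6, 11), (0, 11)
Evaluating z = 8x1 - 7x2 at each vertex:
  (0, 0): z = 0
  (9, 0): z = 72
  (9, 2): z = 58
  (6, 11): z = -29
  (0, 11): z = -77

The smallest value is z = -77, attained at (0, 11).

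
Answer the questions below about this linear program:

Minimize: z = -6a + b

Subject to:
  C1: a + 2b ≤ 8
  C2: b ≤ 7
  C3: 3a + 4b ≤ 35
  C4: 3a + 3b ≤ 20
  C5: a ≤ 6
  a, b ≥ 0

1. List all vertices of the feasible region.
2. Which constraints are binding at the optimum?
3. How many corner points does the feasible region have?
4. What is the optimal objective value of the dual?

1. (0, 0), (6, 0), (6, 0.6667), (5.333, 1.333), (0, 4)
2. C5, b ≥ 0
3. 5
4. -36 (by strong duality, equal to the primal optimum)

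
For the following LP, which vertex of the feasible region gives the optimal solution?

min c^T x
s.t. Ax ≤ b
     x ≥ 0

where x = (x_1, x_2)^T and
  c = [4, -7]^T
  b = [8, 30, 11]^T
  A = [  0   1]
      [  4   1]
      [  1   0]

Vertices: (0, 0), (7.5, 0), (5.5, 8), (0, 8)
(0, 8) with z = -56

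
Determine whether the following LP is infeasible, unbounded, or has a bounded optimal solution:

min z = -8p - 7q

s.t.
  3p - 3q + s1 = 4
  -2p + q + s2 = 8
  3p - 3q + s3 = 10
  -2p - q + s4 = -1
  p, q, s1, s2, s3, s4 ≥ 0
Feasible point: (0, 1) satisfies every constraint, so the LP is feasible.
Direction d = (1, 1): for each constraint row a, a·d ≤ 0 —
  (3)(1) + (-3)(1) = 0 ≤ 0
  (-2)(1) + (1)(1) = -1 ≤ 0
  (3)(1) + (-3)(1) = 0 ≤ 0
  (-2)(1) + (-1)(1) = -3 ≤ 0
and d ≥ 0, so (0, 1) + t·d stays feasible for every t ≥ 0. Along this ray z = -8p - 7q changes by -15 per unit t, so z → −∞.

Unbounded: there is a feasible ray along which z → −∞.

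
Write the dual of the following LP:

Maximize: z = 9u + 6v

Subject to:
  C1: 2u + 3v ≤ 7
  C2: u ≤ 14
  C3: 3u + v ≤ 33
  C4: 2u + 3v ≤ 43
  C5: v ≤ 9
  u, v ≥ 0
Minimize: z = 7y1 + 14y2 + 33y3 + 43y4 + 9y5

Subject to:
  C1: -2y1 - y2 - 3y3 - 2y4 ≤ -9
  C2: -3y1 - y3 - 3y4 - y5 ≤ -6
  y1, y2, y3, y4, y5 ≥ 0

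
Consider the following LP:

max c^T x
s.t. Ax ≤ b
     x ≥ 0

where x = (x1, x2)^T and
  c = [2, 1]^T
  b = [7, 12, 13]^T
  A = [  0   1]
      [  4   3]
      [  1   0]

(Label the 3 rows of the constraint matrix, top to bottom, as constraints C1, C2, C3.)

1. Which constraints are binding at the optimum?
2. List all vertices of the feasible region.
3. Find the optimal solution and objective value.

1. C2, x2 ≥ 0
2. (0, 0), (3, 0), (0, 4)
3. x1 = 3, x2 = 0, z = 6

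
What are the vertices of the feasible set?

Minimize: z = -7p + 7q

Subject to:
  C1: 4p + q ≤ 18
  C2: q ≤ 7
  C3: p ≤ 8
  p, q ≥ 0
Each vertex is the intersection of two constraint boundaries that also satisfies all remaining constraints:
  p = 0 and q = 0 → (0, 0)
  4p + q = 18 and q = 0 → (4.5, 0)
  4p + q = 18 and q = 7 → (2.75, 7)
  q = 7 and p = 0 → (0, 7)

Vertices: (0, 0), (4.5, 0), (2.75, 7), (0, 7)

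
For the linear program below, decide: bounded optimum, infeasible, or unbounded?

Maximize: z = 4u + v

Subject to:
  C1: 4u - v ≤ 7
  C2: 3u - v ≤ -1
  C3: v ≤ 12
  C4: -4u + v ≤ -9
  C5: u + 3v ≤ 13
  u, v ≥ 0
C1 requires 4u - v ≤ 7, while C4 (-4u + v ≤ -9) is equivalent to 4u - v ≥ 9. Together they would need 9 ≤ 4u - v ≤ 7, which is impossible since 9 > 7. No point satisfies all constraints.

Infeasible: no point satisfies all constraints simultaneously.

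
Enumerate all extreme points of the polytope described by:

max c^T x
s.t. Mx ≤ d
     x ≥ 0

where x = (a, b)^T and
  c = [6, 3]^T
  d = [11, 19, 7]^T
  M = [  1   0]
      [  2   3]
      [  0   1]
Each vertex is the intersection of two constraint boundaries that also satisfies all remaining constraints:
  a = 0 and b = 0 → (0, 0)
  2a + 3b = 19 and b = 0 → (9.5, 0)
  2a + 3b = 19 and a = 0 → (0, 6.333)

Vertices: (0, 0), (9.5, 0), (0, 6.333)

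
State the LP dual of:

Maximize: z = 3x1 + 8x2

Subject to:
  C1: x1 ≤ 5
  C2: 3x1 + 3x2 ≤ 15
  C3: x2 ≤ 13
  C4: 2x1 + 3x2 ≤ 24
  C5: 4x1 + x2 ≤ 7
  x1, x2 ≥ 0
Minimize: z = 5y1 + 15y2 + 13y3 + 24y4 + 7y5

Subject to:
  C1: -y1 - 3y2 - 2y4 - 4y5 ≤ -3
  C2: -3y2 - y3 - 3y4 - y5 ≤ -8
  y1, y2, y3, y4, y5 ≥ 0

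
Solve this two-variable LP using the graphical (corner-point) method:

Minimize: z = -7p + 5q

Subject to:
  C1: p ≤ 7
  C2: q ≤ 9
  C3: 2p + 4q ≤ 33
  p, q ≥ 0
Each vertex is the intersection of two constraint boundaries that also satisfies all remaining constraints:
  p = 0 and q = 0 → (0, 0)
  p = 7 and q = 0 → (7, 0)
  p = 7 and 2p + 4q = 33 → (7, 4.75)
  2p + 4q = 33 and p = 0 → (0, 8.25)

Evaluating z = -7p + 5q at each vertex:
  (0, 0): z = 0
  (7, 0): z = -49
  (7, 4.75): z = -25.25
  (0, 8.25): z = 41.25

The minimum is at (7, 0) with z = -49.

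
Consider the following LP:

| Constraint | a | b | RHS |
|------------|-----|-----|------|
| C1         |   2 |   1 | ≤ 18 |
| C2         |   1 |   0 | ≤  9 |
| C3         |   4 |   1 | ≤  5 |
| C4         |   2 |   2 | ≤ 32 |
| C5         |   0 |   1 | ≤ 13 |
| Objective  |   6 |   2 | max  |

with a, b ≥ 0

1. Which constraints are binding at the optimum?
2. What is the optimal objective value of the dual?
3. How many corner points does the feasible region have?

1. C3, a ≥ 0
2. 10 (by strong duality, equal to the primal optimum)
3. 3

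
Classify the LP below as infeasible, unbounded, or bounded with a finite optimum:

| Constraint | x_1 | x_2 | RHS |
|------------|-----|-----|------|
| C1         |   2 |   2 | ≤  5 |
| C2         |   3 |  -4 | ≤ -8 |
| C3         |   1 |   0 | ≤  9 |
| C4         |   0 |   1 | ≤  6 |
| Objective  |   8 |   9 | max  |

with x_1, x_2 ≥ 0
The point (0, 2.5) satisfies every constraint, so the LP is feasible; the constraints give x_1 ≤ 9 and x_2 ≤ 6, which with x_1, x_2 ≥ 0 keep the feasible region inside a bounded box. A feasible, bounded LP attains a finite optimum at a vertex.

The LP has an optimal solution: (0, 2.5) with z = 22.5.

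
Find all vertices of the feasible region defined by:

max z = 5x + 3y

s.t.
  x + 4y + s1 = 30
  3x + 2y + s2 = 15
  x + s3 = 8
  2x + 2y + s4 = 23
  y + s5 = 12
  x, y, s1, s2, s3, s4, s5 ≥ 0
Each vertex is the intersection of two constraint boundaries that also satisfies all remaining constraints:
  x = 0 and y = 0 → (0, 0)
  3x + 2y = 15 and y = 0 → (5, 0)
  x + 4y = 30 and 3x + 2y = 15 → (0, 7.5)

Vertices: (0, 0), (5, 0), (0, 7.5)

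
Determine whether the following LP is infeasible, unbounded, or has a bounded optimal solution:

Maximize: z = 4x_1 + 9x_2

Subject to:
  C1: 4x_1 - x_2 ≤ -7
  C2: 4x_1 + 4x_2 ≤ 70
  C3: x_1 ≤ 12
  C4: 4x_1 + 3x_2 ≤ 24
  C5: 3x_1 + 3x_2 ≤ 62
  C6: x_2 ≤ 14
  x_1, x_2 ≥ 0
The point (0, 8) satisfies every constraint, so the LP is feasible; the constraints give x_1 ≤ 12 and x_2 ≤ 14, which with x_1, x_2 ≥ 0 keep the feasible region inside a bounded box. A feasible, bounded LP attains a finite optimum at a vertex.

Evaluating z = 4x_1 + 9x_2 at each vertex:
  (0, 7): z = 63
  (0.1875, 7.75): z = 70.5
  (0, 8): z = 72

Bounded optimum: z* = 72 at (0, 8).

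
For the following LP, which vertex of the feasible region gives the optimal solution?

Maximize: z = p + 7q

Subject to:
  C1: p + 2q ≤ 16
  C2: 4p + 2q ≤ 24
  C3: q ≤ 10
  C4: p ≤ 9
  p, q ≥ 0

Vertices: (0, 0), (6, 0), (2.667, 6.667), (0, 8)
Evaluating z = p + 7q at each vertex:
  (0, 0): z = 0
  (6, 0): z = 6
  (2.667, 6.667): z = 49.33
  (0, 8): z = 56

The largest value is z = 56, attained at (0, 8).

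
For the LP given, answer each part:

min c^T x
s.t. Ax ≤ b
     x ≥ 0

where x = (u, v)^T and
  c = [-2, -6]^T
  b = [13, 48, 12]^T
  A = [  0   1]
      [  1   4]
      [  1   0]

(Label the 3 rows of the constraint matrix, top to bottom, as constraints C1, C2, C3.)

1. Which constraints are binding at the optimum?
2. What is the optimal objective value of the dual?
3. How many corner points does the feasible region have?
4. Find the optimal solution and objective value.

1. C2, C3
2. -78 (by strong duality, equal to the primal optimum)
3. 4
4. u = 12, v = 9, z = -78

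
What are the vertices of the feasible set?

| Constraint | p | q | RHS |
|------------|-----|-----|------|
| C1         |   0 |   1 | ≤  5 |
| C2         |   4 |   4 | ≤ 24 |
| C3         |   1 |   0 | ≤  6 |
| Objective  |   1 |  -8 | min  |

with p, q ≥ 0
Each vertex is the intersection of two constraint boundaries that also satisfies all remaining constraints:
  p = 0 and q = 0 → (0, 0)
  4p + 4q = 24 and p = 6 → (6, 0)
  q = 5 and 4p + 4q = 24 → (1, 5)
  q = 5 and p = 0 → (0, 5)

Vertices: (0, 0), (6, 0), (1, 5), (0, 5)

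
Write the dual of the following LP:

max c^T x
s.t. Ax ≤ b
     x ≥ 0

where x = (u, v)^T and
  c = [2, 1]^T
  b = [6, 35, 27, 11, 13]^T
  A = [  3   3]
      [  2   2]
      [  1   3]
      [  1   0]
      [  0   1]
Minimize: z = 6y1 + 35y2 + 27y3 + 11y4 + 13y5

Subject to:
  C1: -3y1 - 2y2 - y3 - y4 ≤ -2
  C2: -3y1 - 2y2 - 3y3 - y5 ≤ -1
  y1, y2, y3, y4, y5 ≥ 0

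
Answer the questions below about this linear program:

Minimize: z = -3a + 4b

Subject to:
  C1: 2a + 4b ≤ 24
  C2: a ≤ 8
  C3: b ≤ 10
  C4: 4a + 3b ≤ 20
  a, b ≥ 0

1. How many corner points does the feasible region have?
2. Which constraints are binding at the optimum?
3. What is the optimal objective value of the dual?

1. 4
2. C4, b ≥ 0
3. -15 (by strong duality, equal to the primal optimum)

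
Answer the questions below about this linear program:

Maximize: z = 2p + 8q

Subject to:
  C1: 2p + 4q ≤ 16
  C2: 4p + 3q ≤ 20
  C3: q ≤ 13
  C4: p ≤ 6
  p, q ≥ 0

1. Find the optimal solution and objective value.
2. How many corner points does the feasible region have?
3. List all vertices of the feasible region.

1. p = 0, q = 4, z = 32
2. 4
3. (0, 0), (5, 0), (3.2, 2.4), (0, 4)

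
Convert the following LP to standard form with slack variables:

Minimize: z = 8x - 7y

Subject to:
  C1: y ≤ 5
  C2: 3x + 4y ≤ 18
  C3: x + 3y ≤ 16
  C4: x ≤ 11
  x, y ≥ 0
min z = 8x - 7y

s.t.
  y + s1 = 5
  3x + 4y + s2 = 18
  x + 3y + s3 = 16
  x + s4 = 11
  x, y, s1, s2, s3, s4 ≥ 0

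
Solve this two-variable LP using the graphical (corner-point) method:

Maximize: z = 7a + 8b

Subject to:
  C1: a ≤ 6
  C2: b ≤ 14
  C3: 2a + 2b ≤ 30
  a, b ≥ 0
a = 1, b = 14, z = 119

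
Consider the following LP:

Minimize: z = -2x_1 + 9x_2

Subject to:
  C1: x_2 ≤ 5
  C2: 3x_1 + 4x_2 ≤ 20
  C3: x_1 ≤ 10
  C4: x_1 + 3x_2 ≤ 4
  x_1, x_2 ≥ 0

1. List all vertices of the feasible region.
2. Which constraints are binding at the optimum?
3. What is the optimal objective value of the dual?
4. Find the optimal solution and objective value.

1. (0, 0), (4, 0), (0, 1.333)
2. C4, x_2 ≥ 0
3. -8 (by strong duality, equal to the primal optimum)
4. x_1 = 4, x_2 = 0, z = -8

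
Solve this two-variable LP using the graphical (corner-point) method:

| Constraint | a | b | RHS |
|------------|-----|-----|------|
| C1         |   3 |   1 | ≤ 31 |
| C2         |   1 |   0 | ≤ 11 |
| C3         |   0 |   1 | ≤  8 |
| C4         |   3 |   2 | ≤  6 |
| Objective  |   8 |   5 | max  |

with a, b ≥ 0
Each vertex is the intersection of two constraint boundaries that also satisfies all remaining constraints:
  a = 0 and b = 0 → (0, 0)
  3a + 2b = 6 and b = 0 → (2, 0)
  3a + 2b = 6 and a = 0 → (0, 3)

Evaluating z = 8a + 5b at each vertex:
  (0, 0): z = 0
  (2, 0): z = 16
  (0, 3): z = 15

The maximum is at (2, 0) with z = 16.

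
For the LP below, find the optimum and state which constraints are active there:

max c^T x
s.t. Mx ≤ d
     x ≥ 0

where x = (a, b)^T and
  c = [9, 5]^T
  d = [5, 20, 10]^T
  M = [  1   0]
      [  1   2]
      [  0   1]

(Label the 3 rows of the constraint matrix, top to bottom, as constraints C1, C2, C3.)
Optimal: a = 5, b = 7.5
Slack at optimum:
  C1: slack = 0 (binding)
  C2: slack = 0 (binding)
  C3: slack = 2.5
  a ≥ 0: a = 5
  b ≥ 0: b = 7.5
Binding constraints: C1, C2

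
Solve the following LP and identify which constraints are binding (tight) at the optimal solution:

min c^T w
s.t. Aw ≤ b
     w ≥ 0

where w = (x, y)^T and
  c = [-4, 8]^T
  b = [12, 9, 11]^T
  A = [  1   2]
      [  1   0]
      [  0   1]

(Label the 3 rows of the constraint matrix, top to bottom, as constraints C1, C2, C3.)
Optimal: x = 9, y = 0
Binding: C2, y ≥ 0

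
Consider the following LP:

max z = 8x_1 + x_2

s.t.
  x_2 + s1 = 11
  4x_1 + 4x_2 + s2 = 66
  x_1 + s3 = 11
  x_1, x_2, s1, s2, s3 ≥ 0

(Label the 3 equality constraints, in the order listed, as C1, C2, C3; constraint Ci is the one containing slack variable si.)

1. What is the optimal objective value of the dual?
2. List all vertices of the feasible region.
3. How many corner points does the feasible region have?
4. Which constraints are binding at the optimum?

1. 93.5 (by strong duality, equal to the primal optimum)
2. (0, 0), (11, 0), (11, 5.5), (5.5, 11), (0, 11)
3. 5
4. C2, C3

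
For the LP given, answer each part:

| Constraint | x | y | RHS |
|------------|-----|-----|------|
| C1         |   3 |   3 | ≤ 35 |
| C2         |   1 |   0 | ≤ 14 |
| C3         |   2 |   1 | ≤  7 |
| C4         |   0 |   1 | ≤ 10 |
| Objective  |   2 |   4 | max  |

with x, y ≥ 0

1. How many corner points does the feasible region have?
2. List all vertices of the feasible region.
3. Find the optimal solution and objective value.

1. 3
2. (0, 0), (3.5, 0), (0, 7)
3. x = 0, y = 7, z = 28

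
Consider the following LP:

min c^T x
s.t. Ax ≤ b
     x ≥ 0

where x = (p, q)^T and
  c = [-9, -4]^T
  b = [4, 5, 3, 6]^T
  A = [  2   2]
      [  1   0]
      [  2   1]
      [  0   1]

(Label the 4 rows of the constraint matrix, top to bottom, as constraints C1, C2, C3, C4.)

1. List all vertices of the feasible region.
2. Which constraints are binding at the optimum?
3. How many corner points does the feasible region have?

1. (0, 0), (1.5, 0), (1, 1), (0, 2)
2. C3, q ≥ 0
3. 4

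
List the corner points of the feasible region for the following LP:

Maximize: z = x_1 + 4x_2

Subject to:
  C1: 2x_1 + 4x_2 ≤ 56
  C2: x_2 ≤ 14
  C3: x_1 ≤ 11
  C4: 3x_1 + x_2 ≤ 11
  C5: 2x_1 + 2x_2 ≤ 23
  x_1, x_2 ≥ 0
Each vertex is the intersection of two constraint boundaries that also satisfies all remaining constraints:
  x_1 = 0 and x_2 = 0 → (0, 0)
  3x_1 + x_2 = 11 and x_2 = 0 → (3.667, 0)
  3x_1 + x_2 = 11 and x_1 = 0 → (0, 11)

Vertices: (0, 0), (3.667, 0), (0, 11)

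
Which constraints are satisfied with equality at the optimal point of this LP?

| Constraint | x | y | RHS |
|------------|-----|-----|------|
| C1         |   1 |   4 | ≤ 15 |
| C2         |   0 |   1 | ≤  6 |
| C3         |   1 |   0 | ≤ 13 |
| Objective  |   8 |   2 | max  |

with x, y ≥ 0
Optimal: x = 13, y = 0.5
Binding: C1, C3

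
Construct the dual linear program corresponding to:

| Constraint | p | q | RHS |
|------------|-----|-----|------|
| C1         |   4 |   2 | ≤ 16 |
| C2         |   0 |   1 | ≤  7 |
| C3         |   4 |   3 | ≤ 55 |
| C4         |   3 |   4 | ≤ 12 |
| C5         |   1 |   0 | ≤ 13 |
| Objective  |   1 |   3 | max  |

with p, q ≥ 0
Minimize: z = 16y1 + 7y2 + 55y3 + 12y4 + 13y5

Subject to:
  C1: -4y1 - 4y3 - 3y4 - y5 ≤ -1
  C2: -2y1 - y2 - 3y3 - 4y4 ≤ -3
  y1, y2, y3, y4, y5 ≥ 0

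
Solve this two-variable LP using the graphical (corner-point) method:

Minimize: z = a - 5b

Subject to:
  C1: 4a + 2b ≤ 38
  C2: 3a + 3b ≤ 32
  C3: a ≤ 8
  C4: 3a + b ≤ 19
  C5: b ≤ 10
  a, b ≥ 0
Each vertex is the intersection of two constraint boundaries that also satisfies all remaining constraints:
  a = 0 and b = 0 → (0, 0)
  3a + b = 19 and b = 0 → (6.333, 0)
  3a + 3b = 32 and 3a + b = 19 → (4.167, 6.5)
  3a + 3b = 32 and b = 10 → (0.6667, 10)
  b = 10 and a = 0 → (0, 10)

Evaluating z = a - 5b at each vertex:
  (0, 0): z = 0
  (6.333, 0): z = 6.333
  (4.167, 6.5): z = -28.33
  (0.6667, 10): z = -49.33
  (0, 10): z = -50

The minimum is at (0, 10) with z = -50.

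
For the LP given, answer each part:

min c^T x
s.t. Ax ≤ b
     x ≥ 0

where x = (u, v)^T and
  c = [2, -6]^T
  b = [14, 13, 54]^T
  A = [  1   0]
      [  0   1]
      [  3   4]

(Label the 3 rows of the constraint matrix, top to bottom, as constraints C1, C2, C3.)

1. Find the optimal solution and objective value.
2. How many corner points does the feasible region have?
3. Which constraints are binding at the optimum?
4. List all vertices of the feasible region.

1. u = 0, v = 13, z = -78
2. 5
3. C2, u ≥ 0
4. (0, 0), (14, 0), (14, 3), (0.6667, 13), (0, 13)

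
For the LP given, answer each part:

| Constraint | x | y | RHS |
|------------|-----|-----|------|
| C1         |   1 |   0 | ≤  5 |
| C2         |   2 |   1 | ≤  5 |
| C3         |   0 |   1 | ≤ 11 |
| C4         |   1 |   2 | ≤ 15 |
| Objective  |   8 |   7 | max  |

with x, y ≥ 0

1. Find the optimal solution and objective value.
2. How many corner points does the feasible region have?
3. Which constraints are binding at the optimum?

1. x = 0, y = 5, z = 35
2. 3
3. C2, x ≥ 0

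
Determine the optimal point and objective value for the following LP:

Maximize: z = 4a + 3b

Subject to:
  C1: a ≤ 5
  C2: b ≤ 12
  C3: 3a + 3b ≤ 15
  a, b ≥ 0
a = 5, b = 0, z = 20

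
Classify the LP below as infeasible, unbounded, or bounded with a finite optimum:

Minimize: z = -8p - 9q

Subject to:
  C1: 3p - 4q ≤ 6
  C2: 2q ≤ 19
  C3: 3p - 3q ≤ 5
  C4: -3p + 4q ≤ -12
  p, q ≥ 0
C1 requires 3p - 4q ≤ 6, while C4 (-3p + 4q ≤ -12) is equivalent to 3p - 4q ≥ 12. Together they would need 12 ≤ 3p - 4q ≤ 6, which is impossible since 12 > 6. No point satisfies all constraints.

The feasible region is empty; the LP is infeasible.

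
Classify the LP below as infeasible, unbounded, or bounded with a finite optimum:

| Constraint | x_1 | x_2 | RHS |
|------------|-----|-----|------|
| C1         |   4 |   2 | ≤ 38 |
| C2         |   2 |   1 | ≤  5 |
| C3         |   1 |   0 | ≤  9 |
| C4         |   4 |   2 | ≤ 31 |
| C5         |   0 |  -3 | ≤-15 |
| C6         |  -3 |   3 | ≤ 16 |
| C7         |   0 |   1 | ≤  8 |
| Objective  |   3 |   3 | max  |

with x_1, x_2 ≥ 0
The point (0, 5) satisfies every constraint, so the LP is feasible; the constraints give x_1 ≤ 9 and x_2 ≤ 8, which with x_1, x_2 ≥ 0 keep the feasible region inside a bounded box. A feasible, bounded LP attains a finite optimum at a vertex.

Bounded optimum: z* = 15 at (0, 5).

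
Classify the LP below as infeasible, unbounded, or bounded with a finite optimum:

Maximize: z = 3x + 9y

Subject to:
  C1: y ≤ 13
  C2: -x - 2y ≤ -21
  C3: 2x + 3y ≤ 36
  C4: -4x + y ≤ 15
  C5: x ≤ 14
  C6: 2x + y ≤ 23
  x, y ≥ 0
The point (0, 12) satisfies every constraint, so the LP is feasible; the constraints give x ≤ 14 and y ≤ 13, which with x, y ≥ 0 keep the feasible region inside a bounded box. A feasible, bounded LP attains a finite optimum at a vertex.

Evaluating z = 3x + 9y at each vertex:
  (8.333, 6.333): z = 82
  (8.25, 6.5): z = 83.25
  (0, 12): z = 108
  (0, 10.5): z = 94.5

Feasible with finite optimum z* = 108 at (0, 12).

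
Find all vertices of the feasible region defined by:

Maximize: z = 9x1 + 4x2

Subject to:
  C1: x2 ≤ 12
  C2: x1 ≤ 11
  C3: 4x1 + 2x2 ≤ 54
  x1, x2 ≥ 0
Each vertex is the intersection of two constraint boundaries that also satisfies all remaining constraints:
  x1 = 0 and x2 = 0 → (0, 0)
  x1 = 11 and x2 = 0 → (11, 0)
  x1 = 11 and 4x1 + 2x2 = 54 → (11, 5)
  x2 = 12 and 4x1 + 2x2 = 54 → (7.5, 12)
  x2 = 12 and x1 = 0 → (0, 12)

Vertices: (0, 0), (11, 0), (11, 5), (7.5, 12), (0, 12)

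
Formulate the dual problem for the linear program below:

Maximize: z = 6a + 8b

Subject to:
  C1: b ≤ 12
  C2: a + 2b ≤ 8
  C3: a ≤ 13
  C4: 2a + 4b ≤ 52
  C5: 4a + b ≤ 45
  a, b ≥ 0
Minimize: z = 12y1 + 8y2 + 13y3 + 52y4 + 45y5

Subject to:
  C1: -y2 - y3 - 2y4 - 4y5 ≤ -6
  C2: -y1 - 2y2 - 4y4 - y5 ≤ -8
  y1, y2, y3, y4, y5 ≥ 0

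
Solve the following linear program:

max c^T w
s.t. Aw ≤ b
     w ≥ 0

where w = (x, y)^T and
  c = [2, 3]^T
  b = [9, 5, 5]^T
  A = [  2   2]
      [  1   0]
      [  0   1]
Each vertex is the intersection of two constraint boundaries that also satisfies all remaining constraints:
  x = 0 and y = 0 → (0, 0)
  2x + 2y = 9 and y = 0 → (4.5, 0)
  2x + 2y = 9 and x = 0 → (0, 4.5)

Evaluating z = 2x + 3y at each vertex:
  (0, 0): z = 0
  (4.5, 0): z = 9
  (0, 4.5): z = 13.5

The maximum is at (0, 4.5) with z = 13.5.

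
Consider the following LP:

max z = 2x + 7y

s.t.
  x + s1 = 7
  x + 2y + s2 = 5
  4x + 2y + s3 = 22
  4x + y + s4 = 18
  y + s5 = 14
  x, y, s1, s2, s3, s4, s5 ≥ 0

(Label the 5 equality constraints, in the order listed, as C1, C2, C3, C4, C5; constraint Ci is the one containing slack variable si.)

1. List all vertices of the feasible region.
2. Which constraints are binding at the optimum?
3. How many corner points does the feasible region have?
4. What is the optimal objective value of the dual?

1. (0, 0), (4.5, 0), (4.429, 0.2857), (0, 2.5)
2. C2, x ≥ 0
3. 4
4. 17.5 (by strong duality, equal to the primal optimum)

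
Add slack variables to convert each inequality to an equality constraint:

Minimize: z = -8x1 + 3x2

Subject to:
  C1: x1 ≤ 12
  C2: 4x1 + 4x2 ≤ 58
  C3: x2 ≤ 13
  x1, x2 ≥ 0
min z = -8x1 + 3x2

s.t.
  x1 + s1 = 12
  4x1 + 4x2 + s2 = 58
  x2 + s3 = 13
  x1, x2, s1, s2, s3 ≥ 0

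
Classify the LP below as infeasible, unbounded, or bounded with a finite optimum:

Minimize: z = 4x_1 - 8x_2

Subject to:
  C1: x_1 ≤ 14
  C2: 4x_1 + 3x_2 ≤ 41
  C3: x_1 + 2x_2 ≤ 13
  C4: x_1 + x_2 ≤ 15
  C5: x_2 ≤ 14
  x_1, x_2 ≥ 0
The point (0, 6.5) satisfies every constraint, so the LP is feasible; the constraints give x_1 ≤ 14 and x_2 ≤ 14, which with x_1, x_2 ≥ 0 keep the feasible region inside a bounded box. A feasible, bounded LP attains a finite optimum at a vertex.

Evaluating z = 4x_1 - 8x_2 at each vertex:
  (0, 0): z = 0
  (10.25, 0): z = 41
  (8.6, 2.2): z = 16.8
  (0, 6.5): z = -52

Feasible with finite optimum z* = -52 at (0, 6.5).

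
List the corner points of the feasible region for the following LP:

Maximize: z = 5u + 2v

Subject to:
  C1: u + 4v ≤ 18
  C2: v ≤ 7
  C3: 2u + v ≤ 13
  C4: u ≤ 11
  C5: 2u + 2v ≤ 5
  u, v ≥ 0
Each vertex is the intersection of two constraint boundaries that also satisfies all remaining constraints:
  u = 0 and v = 0 → (0, 0)
  2u + 2v = 5 and v = 0 → (2.5, 0)
  2u + 2v = 5 and u = 0 → (0, 2.5)

Vertices: (0, 0), (2.5, 0), (0, 2.5)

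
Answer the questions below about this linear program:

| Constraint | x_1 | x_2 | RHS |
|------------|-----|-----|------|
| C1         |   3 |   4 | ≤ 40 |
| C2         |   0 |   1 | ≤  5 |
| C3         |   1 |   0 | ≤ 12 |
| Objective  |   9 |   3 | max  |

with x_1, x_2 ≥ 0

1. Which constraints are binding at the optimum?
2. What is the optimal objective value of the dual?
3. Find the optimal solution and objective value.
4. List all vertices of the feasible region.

1. C1, C3
2. 111 (by strong duality, equal to the primal optimum)
3. x_1 = 12, x_2 = 1, z = 111
4. (0, 0), (12, 0), (12, 1), (6.667, 5), (0, 5)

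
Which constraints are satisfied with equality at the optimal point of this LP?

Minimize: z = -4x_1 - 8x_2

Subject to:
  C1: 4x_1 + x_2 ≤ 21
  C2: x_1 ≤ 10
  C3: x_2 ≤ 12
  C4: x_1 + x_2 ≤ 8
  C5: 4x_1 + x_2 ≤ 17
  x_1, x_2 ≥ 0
Optimal: x_1 = 0, x_2 = 8
Slack at optimum:
  C1: slack = 13
  C2: slack = 10
  C3: slack = 4
  C4: slack = 0 (binding)
  C5: slack = 9
  x_1 ≥ 0: x_1 = 0 (binding)
  x_2 ≥ 0: x_2 = 8
Binding constraints: C4, x_1 ≥ 0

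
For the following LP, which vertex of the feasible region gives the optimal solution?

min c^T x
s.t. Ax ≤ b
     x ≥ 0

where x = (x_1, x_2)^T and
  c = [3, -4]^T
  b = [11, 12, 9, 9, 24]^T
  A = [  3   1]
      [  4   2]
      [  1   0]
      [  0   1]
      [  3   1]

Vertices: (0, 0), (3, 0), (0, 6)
(0, 6) with z = -24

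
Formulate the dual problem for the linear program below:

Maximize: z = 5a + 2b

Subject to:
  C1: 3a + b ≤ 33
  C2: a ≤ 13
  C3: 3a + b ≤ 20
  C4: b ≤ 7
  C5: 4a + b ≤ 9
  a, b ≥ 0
Minimize: z = 33y1 + 13y2 + 20y3 + 7y4 + 9y5

Subject to:
  C1: -3y1 - y2 - 3y3 - 4y5 ≤ -5
  C2: -y1 - y3 - y4 - y5 ≤ -2
  y1, y2, y3, y4, y5 ≥ 0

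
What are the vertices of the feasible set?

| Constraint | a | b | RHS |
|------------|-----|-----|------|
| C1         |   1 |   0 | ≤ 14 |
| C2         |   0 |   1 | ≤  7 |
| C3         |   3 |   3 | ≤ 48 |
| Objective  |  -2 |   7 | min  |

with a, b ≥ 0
Each vertex is the intersection of two constraint boundaries that also satisfies all remaining constraints:
  a = 0 and b = 0 → (0, 0)
  a = 14 and b = 0 → (14, 0)
  a = 14 and 3a + 3b = 48 → (14, 2)
  b = 7 and 3a + 3b = 48 → (9, 7)
  b = 7 and a = 0 → (0, 7)

Vertices: (0, 0), (14, 0), (14, 2), (9, 7), (0, 7)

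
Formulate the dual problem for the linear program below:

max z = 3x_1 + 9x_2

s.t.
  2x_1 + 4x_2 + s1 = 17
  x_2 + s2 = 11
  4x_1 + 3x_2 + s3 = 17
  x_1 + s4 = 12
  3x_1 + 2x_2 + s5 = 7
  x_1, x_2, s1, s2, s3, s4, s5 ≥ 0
Minimize: z = 17y1 + 11y2 + 17y3 + 12y4 + 7y5

Subject to:
  C1: -2y1 - 4y3 - y4 - 3y5 ≤ -3
  C2: -4y1 - y2 - 3y3 - 2y5 ≤ -9
  y1, y2, y3, y4, y5 ≥ 0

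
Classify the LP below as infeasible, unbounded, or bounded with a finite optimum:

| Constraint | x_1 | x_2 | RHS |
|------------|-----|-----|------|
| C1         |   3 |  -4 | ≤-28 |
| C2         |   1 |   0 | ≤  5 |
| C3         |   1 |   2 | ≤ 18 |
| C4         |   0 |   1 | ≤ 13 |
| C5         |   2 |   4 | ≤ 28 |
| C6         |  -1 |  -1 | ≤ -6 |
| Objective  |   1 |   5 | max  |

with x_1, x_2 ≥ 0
The point (0, 7) satisfies every constraint, so the LP is feasible; the constraints give x_1 ≤ 5 and x_2 ≤ 13, which with x_1, x_2 ≥ 0 keep the feasible region inside a bounded box. A feasible, bounded LP attains a finite optimum at a vertex.

Feasible with finite optimum z* = 35 at (0, 7).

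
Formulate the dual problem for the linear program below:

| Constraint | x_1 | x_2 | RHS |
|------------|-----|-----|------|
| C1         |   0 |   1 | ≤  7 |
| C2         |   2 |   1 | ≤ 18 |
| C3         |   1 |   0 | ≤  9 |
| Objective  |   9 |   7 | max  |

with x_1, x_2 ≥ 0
Minimize: z = 7y1 + 18y2 + 9y3

Subject to:
  C1: -2y2 - y3 ≤ -9
  C2: -y1 - y2 ≤ -7
  y1, y2, y3 ≥ 0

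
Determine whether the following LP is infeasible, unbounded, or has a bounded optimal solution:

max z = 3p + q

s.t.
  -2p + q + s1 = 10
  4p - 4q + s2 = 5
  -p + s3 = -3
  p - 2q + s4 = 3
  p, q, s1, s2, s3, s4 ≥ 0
Feasible point: (3, 2) satisfies every constraint, so the LP is feasible.
Direction d = (1, 1): for each constraint row a, a·d ≤ 0 —
  (-2)(1) + (1)(1) = -1 ≤ 0
  (4)(1) + (-4)(1) = 0 ≤ 0
  (-1)(1) + (0)(1) = -1 ≤ 0
  (1)(1) + (-2)(1) = -1 ≤ 0
and d ≥ 0, so (3, 2) + t·d stays feasible for every t ≥ 0. Along this ray z = 3p + q changes by 4 per unit t, so z → +∞.

Unbounded: there is a feasible ray along which z → +∞.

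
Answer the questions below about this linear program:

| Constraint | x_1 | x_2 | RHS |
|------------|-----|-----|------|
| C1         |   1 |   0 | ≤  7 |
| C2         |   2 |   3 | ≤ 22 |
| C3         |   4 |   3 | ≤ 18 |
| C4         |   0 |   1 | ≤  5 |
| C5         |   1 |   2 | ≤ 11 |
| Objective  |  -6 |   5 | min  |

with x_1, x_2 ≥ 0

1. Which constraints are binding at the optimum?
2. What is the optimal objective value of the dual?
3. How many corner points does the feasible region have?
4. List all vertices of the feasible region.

1. C3, x_2 ≥ 0
2. -27 (by strong duality, equal to the primal optimum)
3. 4
4. (0, 0), (4.5, 0), (0.75, 5), (0, 5)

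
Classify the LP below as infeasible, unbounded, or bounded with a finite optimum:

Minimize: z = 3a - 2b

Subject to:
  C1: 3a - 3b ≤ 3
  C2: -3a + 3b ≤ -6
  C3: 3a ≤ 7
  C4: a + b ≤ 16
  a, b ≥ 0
C1 requires 3a - 3b ≤ 3, while C2 (-3a + 3b ≤ -6) is equivalent to 3a - 3b ≥ 6. Together they would need 6 ≤ 3a - 3b ≤ 3, which is impossible since 6 > 3. No point satisfies all constraints.

The feasible region is empty; the LP is infeasible.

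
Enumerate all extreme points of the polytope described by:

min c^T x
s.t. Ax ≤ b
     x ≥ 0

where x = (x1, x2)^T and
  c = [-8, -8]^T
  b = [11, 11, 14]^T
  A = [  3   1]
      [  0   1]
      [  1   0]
Each vertex is the intersection of two constraint boundaries that also satisfies all remaining constraints:
  x1 = 0 and x2 = 0 → (0, 0)
  3x1 + x2 = 11 and x2 = 0 → (3.667, 0)
  3x1 + x2 = 11 and x2 = 11 → (0, 11)

Vertices: (0, 0), (3.667, 0), (0, 11)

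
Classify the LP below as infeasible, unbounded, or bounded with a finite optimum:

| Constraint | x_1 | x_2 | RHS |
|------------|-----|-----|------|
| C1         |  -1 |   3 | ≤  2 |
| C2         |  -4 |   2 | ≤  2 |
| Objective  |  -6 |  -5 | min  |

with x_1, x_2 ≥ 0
Feasible point: (0, 0) satisfies every constraint, so the LP is feasible.
Direction d = (1, 0): for each constraint row a, a·d ≤ 0 —
  (-1)(1) + (3)(0) = -1 ≤ 0
  (-4)(1) + (2)(0) = -4 ≤ 0
and d ≥ 0, so (0, 0) + t·d stays feasible for every t ≥ 0. Along this ray z = -6x_1 - 5x_2 changes by -6 per unit t, so z → −∞.

The LP is unbounded; z can be made arbitrarily small.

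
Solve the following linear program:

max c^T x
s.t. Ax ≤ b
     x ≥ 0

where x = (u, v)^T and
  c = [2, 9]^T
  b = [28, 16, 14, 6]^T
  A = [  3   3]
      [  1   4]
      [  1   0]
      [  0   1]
u = 0, v = 4, z = 36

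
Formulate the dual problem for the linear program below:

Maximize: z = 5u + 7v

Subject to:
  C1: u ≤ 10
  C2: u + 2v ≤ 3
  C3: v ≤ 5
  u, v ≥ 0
Minimize: z = 10y1 + 3y2 + 5y3

Subject to:
  C1: -y1 - y2 ≤ -5
  C2: -2y2 - y3 ≤ -7
  y1, y2, y3 ≥ 0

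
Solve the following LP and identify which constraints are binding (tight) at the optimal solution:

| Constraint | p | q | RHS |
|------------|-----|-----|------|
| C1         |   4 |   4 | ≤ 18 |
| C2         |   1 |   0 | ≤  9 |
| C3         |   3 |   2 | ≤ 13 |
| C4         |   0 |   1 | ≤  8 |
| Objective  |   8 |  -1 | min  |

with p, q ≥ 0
Optimal: p = 0, q = 4.5
Slack at optimum:
  C1: slack = 0 (binding)
  C2: slack = 9
  C3: slack = 4
  C4: slack = 3.5
  p ≥ 0: p = 0 (binding)
  q ≥ 0: q = 4.5
Binding constraints: C1, p ≥ 0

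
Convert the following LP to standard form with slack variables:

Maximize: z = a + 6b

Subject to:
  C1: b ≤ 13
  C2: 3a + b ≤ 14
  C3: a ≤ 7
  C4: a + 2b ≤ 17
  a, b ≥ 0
max z = a + 6b

s.t.
  b + s1 = 13
  3a + b + s2 = 14
  a + s3 = 7
  a + 2b + s4 = 17
  a, b, s1, s2, s3, s4 ≥ 0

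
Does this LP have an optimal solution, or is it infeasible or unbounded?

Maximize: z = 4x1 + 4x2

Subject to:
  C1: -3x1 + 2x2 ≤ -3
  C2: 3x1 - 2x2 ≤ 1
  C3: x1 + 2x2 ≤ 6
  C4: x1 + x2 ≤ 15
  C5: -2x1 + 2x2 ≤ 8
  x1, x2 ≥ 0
C2 requires 3x1 - 2x2 ≤ 1, while C1 (-3x1 + 2x2 ≤ -3) is equivalent to 3x1 - 2x2 ≥ 3. Together they would need 3 ≤ 3x1 - 2x2 ≤ 1, which is impossible since 3 > 1. No point satisfies all constraints.

The feasible region is empty; the LP is infeasible.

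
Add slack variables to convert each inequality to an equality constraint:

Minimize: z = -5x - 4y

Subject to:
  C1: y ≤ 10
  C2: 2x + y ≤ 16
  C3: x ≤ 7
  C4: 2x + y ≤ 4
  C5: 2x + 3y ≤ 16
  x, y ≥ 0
min z = -5x - 4y

s.t.
  y + s1 = 10
  2x + y + s2 = 16
  x + s3 = 7
  2x + y + s4 = 4
  2x + 3y + s5 = 16
  x, y, s1, s2, s3, s4, s5 ≥ 0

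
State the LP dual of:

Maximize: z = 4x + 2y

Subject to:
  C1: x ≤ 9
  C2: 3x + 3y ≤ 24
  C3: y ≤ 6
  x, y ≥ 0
Minimize: z = 9y1 + 24y2 + 6y3

Subject to:
  C1: -y1 - 3y2 ≤ -4
  C2: -3y2 - y3 ≤ -2
  y1, y2, y3 ≥ 0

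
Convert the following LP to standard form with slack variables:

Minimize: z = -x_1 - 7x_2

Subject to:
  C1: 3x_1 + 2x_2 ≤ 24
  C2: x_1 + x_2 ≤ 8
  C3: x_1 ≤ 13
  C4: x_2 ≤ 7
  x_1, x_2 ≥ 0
min z = -x_1 - 7x_2

s.t.
  3x_1 + 2x_2 + s1 = 24
  x_1 + x_2 + s2 = 8
  x_1 + s3 = 13
  x_2 + s4 = 7
  x_1, x_2, s1, s2, s3, s4 ≥ 0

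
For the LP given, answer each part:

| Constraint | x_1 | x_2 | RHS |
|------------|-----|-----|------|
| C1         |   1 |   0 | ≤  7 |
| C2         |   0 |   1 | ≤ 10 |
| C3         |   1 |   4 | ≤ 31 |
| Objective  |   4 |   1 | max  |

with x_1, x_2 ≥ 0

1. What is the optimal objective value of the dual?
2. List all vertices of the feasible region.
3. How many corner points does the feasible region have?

1. 34 (by strong duality, equal to the primal optimum)
2. (0, 0), (7, 0), (7, 6), (0, 7.75)
3. 4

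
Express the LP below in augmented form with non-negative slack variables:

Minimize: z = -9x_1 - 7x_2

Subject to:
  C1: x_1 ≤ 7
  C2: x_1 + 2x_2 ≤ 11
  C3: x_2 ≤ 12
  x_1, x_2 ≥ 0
min z = -9x_1 - 7x_2

s.t.
  x_1 + s1 = 7
  x_1 + 2x_2 + s2 = 11
  x_2 + s3 = 12
  x_1, x_2, s1, s2, s3 ≥ 0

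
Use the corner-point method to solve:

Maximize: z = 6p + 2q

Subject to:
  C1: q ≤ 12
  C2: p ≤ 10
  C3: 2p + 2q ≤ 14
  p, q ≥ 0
Each vertex is the intersection of two constraint boundaries that also satisfies all remaining constraints:
  p = 0 and q = 0 → (0, 0)
  2p + 2q = 14 and q = 0 → (7, 0)
  2p + 2q = 14 and p = 0 → (0, 7)

Evaluating z = 6p + 2q at each vertex:
  (0, 0): z = 0
  (7, 0): z = 42
  (0, 7): z = 14

The maximum is at (7, 0) with z = 42.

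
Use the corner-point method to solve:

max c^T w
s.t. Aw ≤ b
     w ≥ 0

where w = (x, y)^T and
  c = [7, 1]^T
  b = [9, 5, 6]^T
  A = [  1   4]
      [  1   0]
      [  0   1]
x = 5, y = 1, z = 36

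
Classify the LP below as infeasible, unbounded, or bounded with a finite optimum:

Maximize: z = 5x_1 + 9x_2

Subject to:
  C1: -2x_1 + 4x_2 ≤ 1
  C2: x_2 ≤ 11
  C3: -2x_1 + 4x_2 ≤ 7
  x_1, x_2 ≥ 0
Feasible point: (0, 0) satisfies every constraint, so the LP is feasible.
Direction d = (1, 0): for each constraint row a, a·d ≤ 0 —
  (-2)(1) + (4)(0) = -2 ≤ 0
  (0)(1) + (1)(0) = 0 ≤ 0
  (-2)(1) + (4)(0) = -2 ≤ 0
and d ≥ 0, so (0, 0) + t·d stays feasible for every t ≥ 0. Along this ray z = 5x_1 + 9x_2 changes by 5 per unit t, so z → +∞.

The LP is unbounded; z can be made arbitrarily large.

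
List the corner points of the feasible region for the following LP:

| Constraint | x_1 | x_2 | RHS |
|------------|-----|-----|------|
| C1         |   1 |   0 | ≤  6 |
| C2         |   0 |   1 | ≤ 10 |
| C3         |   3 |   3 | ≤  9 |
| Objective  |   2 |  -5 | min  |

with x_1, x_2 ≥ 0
Each vertex is the intersection of two constraint boundaries that also satisfies all remaining constraints:
  x_1 = 0 and x_2 = 0 → (0, 0)
  3x_1 + 3x_2 = 9 and x_2 = 0 → (3, 0)
  3x_1 + 3x_2 = 9 and x_1 = 0 → (0, 3)

Vertices: (0, 0), (3, 0), (0, 3)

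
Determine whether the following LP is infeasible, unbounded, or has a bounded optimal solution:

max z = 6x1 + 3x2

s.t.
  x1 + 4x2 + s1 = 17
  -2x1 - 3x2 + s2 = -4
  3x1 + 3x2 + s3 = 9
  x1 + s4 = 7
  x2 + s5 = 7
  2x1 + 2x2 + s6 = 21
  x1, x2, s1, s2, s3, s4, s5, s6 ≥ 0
The point (3, 0) satisfies every constraint, so the LP is feasible; the constraints give x1 ≤ 7 and x2 ≤ 7, which with x1, x2 ≥ 0 keep the feasible region inside a bounded box. A feasible, bounded LP attains a finite optimum at a vertex.

Evaluating z = 6x1 + 3x2 at each vertex:
  (2, 0): z = 12
  (3, 0): z = 18
  (0, 3): z = 9
  (0, 1.333): z = 4

The LP has an optimal solution: (3, 0) with z = 18.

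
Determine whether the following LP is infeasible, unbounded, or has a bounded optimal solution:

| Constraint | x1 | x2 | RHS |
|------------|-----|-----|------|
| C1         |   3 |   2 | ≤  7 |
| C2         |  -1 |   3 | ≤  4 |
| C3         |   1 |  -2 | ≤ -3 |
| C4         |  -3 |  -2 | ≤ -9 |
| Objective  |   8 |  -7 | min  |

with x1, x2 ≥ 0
C1 requires 3x1 + 2x2 ≤ 7, while C4 (-3x1 - 2x2 ≤ -9) is equivalent to 3x1 + 2x2 ≥ 9. Together they would need 9 ≤ 3x1 + 2x2 ≤ 7, which is impossible since 9 > 7. No point satisfies all constraints.

Infeasible — the constraint set is empty.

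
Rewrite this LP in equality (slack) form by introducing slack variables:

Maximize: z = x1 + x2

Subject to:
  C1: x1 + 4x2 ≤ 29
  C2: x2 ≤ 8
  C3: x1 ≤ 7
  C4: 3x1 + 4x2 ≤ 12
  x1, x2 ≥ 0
max z = x1 + x2

s.t.
  x1 + 4x2 + s1 = 29
  x2 + s2 = 8
  x1 + s3 = 7
  3x1 + 4x2 + s4 = 12
  x1, x2, s1, s2, s3, s4 ≥ 0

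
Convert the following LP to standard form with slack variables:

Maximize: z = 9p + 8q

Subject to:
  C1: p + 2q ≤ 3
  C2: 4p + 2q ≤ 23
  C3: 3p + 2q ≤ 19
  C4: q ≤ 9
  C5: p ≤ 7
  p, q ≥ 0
max z = 9p + 8q

s.t.
  p + 2q + s1 = 3
  4p + 2q + s2 = 23
  3p + 2q + s3 = 19
  q + s4 = 9
  p + s5 = 7
  p, q, s1, s2, s3, s4, s5 ≥ 0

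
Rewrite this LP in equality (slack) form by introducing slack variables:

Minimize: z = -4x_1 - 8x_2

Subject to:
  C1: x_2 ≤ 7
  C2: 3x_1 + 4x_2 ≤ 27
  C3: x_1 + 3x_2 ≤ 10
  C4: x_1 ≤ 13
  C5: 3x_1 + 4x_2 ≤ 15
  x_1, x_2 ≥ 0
min z = -4x_1 - 8x_2

s.t.
  x_2 + s1 = 7
  3x_1 + 4x_2 + s2 = 27
  x_1 + 3x_2 + s3 = 10
  x_1 + s4 = 13
  3x_1 + 4x_2 + s5 = 15
  x_1, x_2, s1, s2, s3, s4, s5 ≥ 0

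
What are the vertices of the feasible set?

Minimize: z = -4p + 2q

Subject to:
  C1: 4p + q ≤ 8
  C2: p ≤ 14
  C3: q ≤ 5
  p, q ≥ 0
Each vertex is the intersection of two constraint boundaries that also satisfies all remaining constraints:
  p = 0 and q = 0 → (0, 0)
  4p + q = 8 and q = 0 → (2, 0)
  4p + q = 8 and q = 5 → (0.75, 5)
  q = 5 and p = 0 → (0, 5)

Vertices: (0, 0), (2, 0), (0.75, 5), (0, 5)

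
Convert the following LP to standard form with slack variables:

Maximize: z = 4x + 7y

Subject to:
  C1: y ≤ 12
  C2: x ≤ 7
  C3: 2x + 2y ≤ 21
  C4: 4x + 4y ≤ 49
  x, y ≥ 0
max z = 4x + 7y

s.t.
  y + s1 = 12
  x + s2 = 7
  2x + 2y + s3 = 21
  4x + 4y + s4 = 49
  x, y, s1, s2, s3, s4 ≥ 0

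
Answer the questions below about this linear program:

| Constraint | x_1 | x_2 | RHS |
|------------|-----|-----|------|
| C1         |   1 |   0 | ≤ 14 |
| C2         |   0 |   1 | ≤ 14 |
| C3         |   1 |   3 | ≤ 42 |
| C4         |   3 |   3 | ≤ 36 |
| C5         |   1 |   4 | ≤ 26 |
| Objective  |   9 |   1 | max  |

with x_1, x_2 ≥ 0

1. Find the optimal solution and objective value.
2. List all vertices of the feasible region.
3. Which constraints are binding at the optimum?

1. x_1 = 12, x_2 = 0, z = 108
2. (0, 0), (12, 0), (7.333, 4.667), (0, 6.5)
3. C4, x_2 ≥ 0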